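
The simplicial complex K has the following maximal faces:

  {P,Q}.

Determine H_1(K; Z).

H_1 = 0.

K has 2 vertices, 1 edge.
rank ∂_1 = 1, rank ∂_2 = 0 ⇒ b_1 = 1 − 1 − 0 = 0. So H_1 = 0.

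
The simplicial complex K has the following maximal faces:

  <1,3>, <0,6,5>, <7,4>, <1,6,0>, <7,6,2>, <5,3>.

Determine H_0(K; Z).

Take the total order 0 < 1 < 2 < 3 < 4 < 5 < 6 < 7 on the vertex set. Then K (dimension 2) consists of the simplices:

  0-simplices (8): [0], [1], [2], [3], [4], [5], [6], [7]
  1-simplices (11): [0,1], [0,5], [0,6], [1,3], [1,6], [2,6], [2,7], [3,5], [4,7], [5,6], [6,7]
  2-simplices (3): [0,1,6], [0,5,6], [2,6,7]

giving chain groups C_0 ≅ Z^8, C_1 ≅ Z^11, C_2 ≅ Z^3.

Boundary ∂_1: C_1 → C_0 maps an edge to its endpoints' difference, ∂[p,q] = q − p.
The 8×11 boundary matrix has rank 7 and Smith normal form diag(1,1,1,1,1,1,1).

The boundary map ∂_2: C_2 → C_1 sends each 2-simplex [p,q,r] to [q,r] − [p,r] + [p,q]. For instance
  ∂[0,5,6] = [5,6] − [0,6] + [0,5],
  ∂[0,1,6] = [1,6] − [0,6] + [0,1].
As a 11×3 matrix over Z this has rank 3, with invariant factors (1,1,1).

Computing H_k = (kernel of ∂_k) / (image of ∂_{k+1}):

  H_0: rank C_0 − rank ∂_1 = 8 − 7 = 1, and the invariant factors of ∂_1 are all 1, so H_0 ≅ Z.

H_0 ≅ Z.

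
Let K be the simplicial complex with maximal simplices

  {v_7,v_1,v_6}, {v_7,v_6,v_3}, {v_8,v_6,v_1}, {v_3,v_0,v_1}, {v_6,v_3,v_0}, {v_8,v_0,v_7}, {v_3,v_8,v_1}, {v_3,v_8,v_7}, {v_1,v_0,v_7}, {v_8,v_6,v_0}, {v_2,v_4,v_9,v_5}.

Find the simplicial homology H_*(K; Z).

H_0 ≅ Z^2,  H_1 ≅ Z/2,  H_2 = 0,  H_3 = 0.

Fix the vertex order v_0 < v_1 < v_2 < v_3 < v_4 < v_5 < v_6 < v_7 < v_8 < v_9 and write every simplex with vertices in increasing order. Then dim K = 3 and the simplices of K are:

  0-simplices (10): [v_0], [v_1], [v_2], [v_3], [v_4], [v_5], [v_6], [v_7], [v_8], [v_9]
  1-simplices (21): (21 of them)
  2-simplices (14): (14 of them)
  3-simplices (1): [v_2,v_4,v_5,v_9]

Hence C_0 ≅ Z^10, C_1 ≅ Z^21, C_2 ≅ Z^14, C_3 ≅ Z^1.

∂_1: C_1 → C_0 is given by ∂[p,q] = [q] − [p]. For instance
  ∂[v_2,v_4] = [v_4] − [v_2].
The 10×21 boundary matrix has rank 8 and Smith normal form diag(1,1,1,1,1,1,1,1).

The boundary map ∂_2: C_2 → C_1 sends each 2-simplex [p,q,r] to [q,r] − [p,r] + [p,q]. For instance
  ∂[v_2,v_5,v_9] = [v_5,v_9] − [v_2,v_9] + [v_2,v_5],
  ∂[v_0,v_7,v_8] = [v_7,v_8] − [v_0,v_8] + [v_0,v_7].
The 21×14 boundary matrix has rank 13 and Smith normal form diag(1,1,1,1,1,1,1,1,1,1,1,1,2).

The boundary map ∂_3: C_3 → C_2 sends each 3-simplex σ to the alternating sum Σ_i (−1)^i (σ with its i-th vertex removed). For instance
  ∂[v_2,v_4,v_5,v_9] = [v_4,v_5,v_9] − [v_2,v_5,v_9] + [v_2,v_4,v_9] − [v_2,v_4,v_5].
This gives a 14×1 integer matrix of rank 1; reducing to Smith normal form yields diagonal entries (1).

Computing H_k = (kernel of ∂_k) / (image of ∂_{k+1}):

  H_0: rank C_0 − rank ∂_1 = 10 − 8 = 2, and the invariant factors of ∂_1 are all 1, so H_0 = Z^2.
  H_1: rank ker ∂_1 − rank ∂_2 = (21 − 8) − 13 = 0, and ∂_2 has invariant factor 2 > 1, so H_1 = Z/2.
  H_2: rank ker ∂_2 − rank ∂_3 = (14 − 13) − 1 = 0, and the invariant factors of ∂_3 are all 1, so H_2 = 0.
  H_3: rank ker ∂_3 − rank ∂_4 = (1 − 1) − 0 = 0, and there is no ∂_4, so H_3 = 0.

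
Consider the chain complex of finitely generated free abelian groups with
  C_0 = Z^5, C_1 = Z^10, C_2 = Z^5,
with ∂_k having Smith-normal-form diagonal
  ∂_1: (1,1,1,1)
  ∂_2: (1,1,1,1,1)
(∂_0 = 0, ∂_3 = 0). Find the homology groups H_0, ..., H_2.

H_0 ≅ Z,  H_1 ≅ Z,  H_2 = 0.

H_0: b_0 = 5 − 0 − 4 = 1; torsion from ∂_1 factors > 1: none. So H_0 ≅ Z.
H_1: b_1 = 10 − 4 − 5 = 1; torsion from ∂_2 factors > 1: none. So H_1 ≅ Z.
H_2: b_2 = 5 − 5 − 0 = 0; torsion from ∂_3 factors > 1: none. So H_2 ≅ 0.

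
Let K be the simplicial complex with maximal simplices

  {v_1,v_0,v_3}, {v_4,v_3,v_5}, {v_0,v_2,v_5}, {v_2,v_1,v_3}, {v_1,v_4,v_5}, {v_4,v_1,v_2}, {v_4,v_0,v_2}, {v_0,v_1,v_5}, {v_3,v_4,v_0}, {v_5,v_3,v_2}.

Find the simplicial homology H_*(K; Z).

H_0 = Z,  H_1 = Z_2,  H_2 = 0.

Order the vertices as v_0 < v_1 < v_2 < v_3 < v_4 < v_5. Listing each simplex with vertices in this order, K has dimension 2 with simplices:

  0-simplices (6): [v_0], [v_1], [v_2], [v_3], [v_4], [v_5]
  1-simplices (15): (15 of them)
  2-simplices (10): [v_0,v_1,v_3], [v_0,v_1,v_5], [v_0,v_2,v_4], [v_0,v_2,v_5], [v_0,v_3,v_4], [v_1,v_2,v_3], [v_1,v_2,v_4], [v_1,v_4,v_5], [v_2,v_3,v_5], [v_3,v_4,v_5]

so the chain groups are C_0 ≅ Z^6, C_1 ≅ Z^15, C_2 ≅ Z^10.

The boundary map ∂_1: C_1 → C_0 is given by ∂[p,q] = [q] − [p]. For instance
  ∂[v_0,v_3] = [v_3] − [v_0].
The resulting 6×15 matrix has rank 5, and its Smith normal form has invariant factors (1,1,1,1,1).

The boundary map ∂_2: C_2 → C_1 sends each 2-simplex [p,q,r] to [q,r] − [p,r] + [p,q]. For instance
  ∂[v_0,v_3,v_4] = [v_3,v_4] − [v_0,v_4] + [v_0,v_3],
  ∂[v_0,v_2,v_5] = [v_2,v_5] − [v_0,v_5] + [v_0,v_2].
This gives a 15×10 integer matrix of rank 10; reducing to Smith normal form yields diagonal entries (1,1,1,1,1,1,1,1,1,2).

Reading off H_k = ker ∂_k / im ∂_{k+1}:

  H_0: rank C_0 − rank ∂_1 = 6 − 5 = 1, and the invariant factors of ∂_1 are all 1, so H_0 ≅ Z.
  H_1: rank ker ∂_1 − rank ∂_2 = (15 − 5) − 10 = 0, and ∂_2 has invariant factor 2 > 1, so H_1 ≅ Z_2.
  H_2: rank ker ∂_2 − rank ∂_3 = (10 − 10) − 0 = 0, and there is no ∂_3, so H_2 ≅ 0.

As a check, the Euler characteristic is 6 − 15 + 10 = 1, which agrees with 1 − 0 + 0 = 1.
(K is a triangulation of the real projective plane RP^2.)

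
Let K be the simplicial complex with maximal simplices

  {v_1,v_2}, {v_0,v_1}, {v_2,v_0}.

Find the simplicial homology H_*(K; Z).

We work with the vertex ordering v_0 < v_1 < v_2. The simplices of K, each written with vertices in increasing order, are:

  0-simplices (3): [v_0], [v_1], [v_2]
  1-simplices (3): [v_0,v_1], [v_0,v_2], [v_1,v_2]

giving chain groups C_0 ≅ Z^3, C_1 ≅ Z^3.

∂_1: C_1 → C_0 is given by ∂[p,q] = [q] − [p]. For instance
  ∂[v_1,v_2] = [v_2] − [v_1].
This gives a 3×3 integer matrix of rank 2; reducing to Smith normal form yields diagonal entries (1,1).

Reading off H_k = ker ∂_k / im ∂_{k+1}:

  H_0: rank C_0 − rank ∂_1 = 3 − 2 = 1, and the invariant factors of ∂_1 are all 1, so H_0 = Z.
  H_1: rank ker ∂_1 − rank ∂_2 = (3 − 2) − 0 = 1, and there is no ∂_2, so H_1 = Z.

As a check, the Euler characteristic is 3 − 3 = 0, which agrees with 1 − 1 = 0.

H_0 ≅ Z,  H_1 ≅ Z.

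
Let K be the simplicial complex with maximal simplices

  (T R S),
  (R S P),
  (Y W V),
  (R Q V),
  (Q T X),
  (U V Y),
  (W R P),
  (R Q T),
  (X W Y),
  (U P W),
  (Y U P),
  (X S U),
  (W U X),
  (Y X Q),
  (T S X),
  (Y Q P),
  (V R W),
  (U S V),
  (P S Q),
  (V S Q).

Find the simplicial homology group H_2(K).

K has 10 vertices, 30 edges, 20 triangles.
rank ∂_2 = 20, rank ∂_3 = 0 ⇒ b_2 = 20 − 20 − 0 = 0. So H_2 ≅ 0.

H_2 ≅ 0.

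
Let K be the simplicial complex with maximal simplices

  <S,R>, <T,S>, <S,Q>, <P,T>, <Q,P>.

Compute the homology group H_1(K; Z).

H_1 = Z.

Order the vertices as P < Q < R < S < T. Listing each simplex with vertices in this order, K has dimension 1 with simplices:

  0-simplices (5): P, Q, R, S, T
  1-simplices (5): PQ, PT, QS, RS, ST

Hence C_0 ≅ Z^5, C_1 ≅ Z^5.

Boundary ∂_1: C_1 → C_0 is given by ∂[p,q] = [q] − [p]. For instance
  ∂PT = T − P.
The resulting 5×5 matrix has rank 4, and its Smith normal form has invariant factors (1,1,1,1).

Computing H_k = (kernel of ∂_k) / (image of ∂_{k+1}):

  H_1: rank ker ∂_1 − rank ∂_2 = (5 − 4) − 0 = 1, and there is no ∂_2, so H_1 = Z.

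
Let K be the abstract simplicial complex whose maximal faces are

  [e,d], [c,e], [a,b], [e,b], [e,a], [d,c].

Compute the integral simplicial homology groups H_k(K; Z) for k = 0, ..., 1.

H_0 = Z,  H_1 = Z^2.

We work with the vertex ordering a < b < c < d < e. The simplices of K, each written with vertices in increasing order, are:

  0-simplices (5): a, b, c, d, e
  1-simplices (6): ab, ae, be, cd, ce, de

giving chain groups C_0 ≅ Z^5, C_1 ≅ Z^6.

Boundary ∂_1: C_1 → C_0 is given by ∂[p,q] = [q] − [p].
This gives a 5×6 integer matrix of rank 4; reducing to Smith normal form yields diagonal entries (1,1,1,1).

From H_k ≅ ker(∂_k) / im(∂_{k+1}) we obtain:

  H_0: rank C_0 − rank ∂_1 = 5 − 4 = 1, and the invariant factors of ∂_1 are all 1, so H_0 ≅ Z.
  H_1: rank ker ∂_1 − rank ∂_2 = (6 − 4) − 0 = 2, and there is no ∂_2, so H_1 ≅ Z^2.

(K is a triangulation of a wedge of 2 circles.)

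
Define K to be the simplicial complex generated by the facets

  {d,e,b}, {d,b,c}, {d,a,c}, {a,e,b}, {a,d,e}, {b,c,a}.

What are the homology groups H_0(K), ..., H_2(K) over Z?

H_0 ≅ Z,  H_1 = 0,  H_2 ≅ Z.

K has 5 vertices, 9 edges, 6 triangles.
rank ∂_0 = 0, rank ∂_1 = 4 ⇒ b_0 = 5 − 0 − 4 = 1; all invariant factors of ∂_1 are 1 so no torsion. So H_0 = Z.
rank ∂_1 = 4, rank ∂_2 = 5 ⇒ b_1 = 9 − 4 − 5 = 0; all invariant factors of ∂_2 are 1 so no torsion. So H_1 = 0.
rank ∂_2 = 5, rank ∂_3 = 0 ⇒ b_2 = 6 − 5 − 0 = 1. So H_2 = Z.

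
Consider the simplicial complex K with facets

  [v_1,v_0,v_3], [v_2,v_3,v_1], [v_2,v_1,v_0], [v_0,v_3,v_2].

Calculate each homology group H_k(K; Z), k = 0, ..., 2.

H_0 ≅ Z,  H_1 = 0,  H_2 ≅ Z.

We work with the vertex ordering v_0 < v_1 < v_2 < v_3. The simplices of K, each written with vertices in increasing order, are:

  0-simplices (4): [v_0], [v_1], [v_2], [v_3]
  1-simplices (6): [v_0,v_1], [v_0,v_2], [v_0,v_3], [v_1,v_2], [v_1,v_3], [v_2,v_3]
  2-simplices (4): [v_0,v_1,v_2], [v_0,v_1,v_3], [v_0,v_2,v_3], [v_1,v_2,v_3]

Hence C_0 ≅ Z^4, C_1 ≅ Z^6, C_2 ≅ Z^4.

The boundary map ∂_1: C_1 → C_0 is given by ∂[p,q] = [q] − [p]. For instance
  ∂[v_2,v_3] = [v_3] − [v_2].
This gives a 4×6 integer matrix of rank 3; reducing to Smith normal form yields diagonal entries (1,1,1).

∂_2: C_2 → C_1 maps a triangle to the signed sum of its edges. For instance
  ∂[v_0,v_1,v_2] = [v_1,v_2] − [v_0,v_2] + [v_0,v_1],
  ∂[v_0,v_2,v_3] = [v_2,v_3] − [v_0,v_3] + [v_0,v_2].
The resulting 6×4 matrix has rank 3, and its Smith normal form has invariant factors (1,1,1).

Reading off H_k = ker ∂_k / im ∂_{k+1}:

  H_0: rank C_0 − rank ∂_1 = 4 − 3 = 1, and the invariant factors of ∂_1 are all 1, so H_0 = Z.
  H_1: rank ker ∂_1 − rank ∂_2 = (6 − 3) − 3 = 0, and the invariant factors of ∂_2 are all 1, so H_1 = 0.
  H_2: rank ker ∂_2 − rank ∂_3 = (4 − 3) − 0 = 1, and there is no ∂_3, so H_2 = Z.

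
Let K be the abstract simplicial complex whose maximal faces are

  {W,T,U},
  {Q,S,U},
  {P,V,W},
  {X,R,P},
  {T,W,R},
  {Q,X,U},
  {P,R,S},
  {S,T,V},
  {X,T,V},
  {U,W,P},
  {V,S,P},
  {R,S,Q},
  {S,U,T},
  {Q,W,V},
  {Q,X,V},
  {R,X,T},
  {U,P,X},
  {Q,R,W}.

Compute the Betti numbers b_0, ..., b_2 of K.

b_0 = 1, b_1 = 2, b_2 = 1.

Fix the vertex order P < Q < R < S < T < U < V < W < X and write every simplex with vertices in increasing order. Then dim K = 2 and the simplices of K are:

  0-simplices (9): P, Q, R, S, T, U, V, W, X
  1-simplices (27): PR, PS, PU, PV, PW, PX, QR, QS, QU, QV, QW, QX, RS, RT, RW, RX, ST, SU, SV, TU, TV, TW, TX, UW, UX, VW, VX
  2-simplices (18): PRS, PRX, PSV, PUW, PUX, PVW, QRS, QRW, QSU, QUX, QVW, QVX, RTW, RTX, STU, STV, TUW, TVX

Hence C_0 ≅ Z^9, C_1 ≅ Z^27, C_2 ≅ Z^18.

∂_1: C_1 → C_0 sends each edge [p,q] (with p < q) to q − p.
The 9×27 boundary matrix has rank 8 and Smith normal form diag(1,1,1,1,1,1,1,1).

∂_2: C_2 → C_1 sends each 2-simplex [p,q,r] to [q,r] − [p,r] + [p,q]. For instance
  ∂RTW = TW − RW + RT,
  ∂QUX = UX − QX + QU.
As a 27×18 matrix over Z this has rank 17, with invariant factors (1,1,1,1,1,1,1,1,1,1,1,1,1,1,1,1,1).

Reading off H_k = ker ∂_k / im ∂_{k+1}:

  H_0: rank C_0 − rank ∂_1 = 9 − 8 = 1, and the invariant factors of ∂_1 are all 1, so H_0 ≅ Z.
  H_1: rank ker ∂_1 − rank ∂_2 = (27 − 8) − 17 = 2, and the invariant factors of ∂_2 are all 1, so H_1 ≅ Z^2.
  H_2: rank ker ∂_2 − rank ∂_3 = (18 − 17) − 0 = 1, and there is no ∂_3, so H_2 ≅ Z.

As a check, the Euler characteristic is 9 − 27 + 18 = 0, which agrees with 1 − 2 + 1 = 0.

Hence the Betti numbers are b_0 = 1, b_1 = 2, b_2 = 1.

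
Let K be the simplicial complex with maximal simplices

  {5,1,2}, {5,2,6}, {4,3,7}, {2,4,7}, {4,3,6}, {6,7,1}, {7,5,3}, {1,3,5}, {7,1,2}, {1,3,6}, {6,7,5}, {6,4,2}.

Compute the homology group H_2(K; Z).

H_2 ≅ 0.

Order the vertices as 1 < 2 < 3 < 4 < 5 < 6 < 7. Listing each simplex with vertices in this order, K has dimension 2 with simplices:

  0-simplices (7): [1], [2], [3], [4], [5], [6], [7]
  1-simplices (18): [1,2], [1,3], [1,5], [1,6], [1,7], [2,4], [2,5], [2,6], [2,7], [3,4], [3,5], [3,6], [3,7], [4,6], [4,7], [5,6], [5,7], [6,7]
  2-simplices (12): [1,2,5], [1,2,7], [1,3,5], [1,3,6], [1,6,7], [2,4,6], [2,4,7], [2,5,6], [3,4,6], [3,4,7], [3,5,7], [5,6,7]

Hence C_0 ≅ Z^7, C_1 ≅ Z^18, C_2 ≅ Z^12.

The boundary map ∂_1: C_1 → C_0 maps an edge to its endpoints' difference, ∂[p,q] = q − p.
The resulting 7×18 matrix has rank 6, and its Smith normal form has invariant factors (1,1,1,1,1,1).

Boundary ∂_2: C_2 → C_1 sends each 2-simplex [p,q,r] to [q,r] − [p,r] + [p,q]. For instance
  ∂[3,4,7] = [4,7] − [3,7] + [3,4],
  ∂[1,2,5] = [2,5] − [1,5] + [1,2].
This gives a 18×12 integer matrix of rank 12; reducing to Smith normal form yields diagonal entries (1,1,1,1,1,1,1,1,1,1,1,2).

Reading off H_k = ker ∂_k / im ∂_{k+1}:

  H_2: rank ker ∂_2 − rank ∂_3 = (12 − 12) − 0 = 0, and there is no ∂_3, so H_2 = 0.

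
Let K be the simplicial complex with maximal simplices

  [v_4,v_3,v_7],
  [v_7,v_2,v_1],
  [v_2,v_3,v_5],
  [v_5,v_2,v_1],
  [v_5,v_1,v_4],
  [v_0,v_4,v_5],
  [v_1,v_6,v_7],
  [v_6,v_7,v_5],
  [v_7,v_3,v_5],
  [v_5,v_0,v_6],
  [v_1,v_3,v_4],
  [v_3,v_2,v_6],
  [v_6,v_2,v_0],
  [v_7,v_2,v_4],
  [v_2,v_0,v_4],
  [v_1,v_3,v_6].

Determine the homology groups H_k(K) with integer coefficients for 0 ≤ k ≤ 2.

H_0 ≅ Z,  H_1 ≅ Z^2,  H_2 ≅ Z.

Order the vertices as v_0 < v_1 < v_2 < v_3 < v_4 < v_5 < v_6 < v_7. Listing each simplex with vertices in this order, K has dimension 2 with simplices:

  0-simplices (8): [v_0], [v_1], [v_2], [v_3], [v_4], [v_5], [v_6], [v_7]
  1-simplices (24): (24 of them)
  2-simplices (16): (16 of them)

Hence C_0 ≅ Z^8, C_1 ≅ Z^24, C_2 ≅ Z^16.

The boundary map ∂_1: C_1 → C_0 is given by ∂[p,q] = [q] − [p].
This gives a 8×24 integer matrix of rank 7; reducing to Smith normal form yields diagonal entries (1,1,1,1,1,1,1).

∂_2: C_2 → C_1 maps a triangle to the signed sum of its edges. For instance
  ∂[v_0,v_4,v_5] = [v_4,v_5] − [v_0,v_5] + [v_0,v_4],
  ∂[v_2,v_4,v_7] = [v_4,v_7] − [v_2,v_7] + [v_2,v_4].
This gives a 24×16 integer matrix of rank 15; reducing to Smith normal form yields diagonal entries (1,1,1,1,1,1,1,1,1,1,1,1,1,1,1).

From H_k ≅ ker(∂_k) / im(∂_{k+1}) we obtain:

  H_0: rank C_0 − rank ∂_1 = 8 − 7 = 1, and the invariant factors of ∂_1 are all 1, so H_0 ≅ Z.
  H_1: rank ker ∂_1 − rank ∂_2 = (24 − 7) − 15 = 2, and the invariant factors of ∂_2 are all 1, so H_1 ≅ Z^2.
  H_2: rank ker ∂_2 − rank ∂_3 = (16 − 15) − 0 = 1, and there is no ∂_3, so H_2 ≅ Z.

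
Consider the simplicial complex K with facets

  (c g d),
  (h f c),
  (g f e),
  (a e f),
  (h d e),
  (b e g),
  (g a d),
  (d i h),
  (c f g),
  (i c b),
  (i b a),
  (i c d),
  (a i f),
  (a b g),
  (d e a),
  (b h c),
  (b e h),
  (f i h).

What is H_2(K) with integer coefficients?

Fix the vertex order a < b < c < d < e < f < g < h < i and write every simplex with vertices in increasing order. Then dim K = 2 and the simplices of K are:

  0-simplices (9): a, b, c, d, e, f, g, h, i
  1-simplices (27): ab, ad, ae, af, ag, ai, bc, be, bg, bh, bi, cd, cf, cg, ch, ci, de, dg, dh, di, ef, eg, eh, fg, fh, fi, hi
  2-simplices (18): abg, abi, ade, adg, aef, afi, bch, bci, beg, beh, cdg, cdi, cfg, cfh, deh, dhi, efg, fhi

giving chain groups C_0 ≅ Z^9, C_1 ≅ Z^27, C_2 ≅ Z^18.

∂_1: C_1 → C_0 is given by ∂[p,q] = [q] − [p].
As a 9×27 matrix over Z this has rank 8, with invariant factors (1,1,1,1,1,1,1,1).

The boundary map ∂_2: C_2 → C_1 sends each 2-simplex [p,q,r] to [q,r] − [p,r] + [p,q]. For instance
  ∂afi = fi − ai + af,
  ∂abi = bi − ai + ab.
The resulting 27×18 matrix has rank 18, and its Smith normal form has invariant factors (1,1,1,1,1,1,1,1,1,1,1,1,1,1,1,1,1,2).

Reading off H_k = ker ∂_k / im ∂_{k+1}:

  H_2: rank ker ∂_2 − rank ∂_3 = (18 − 18) − 0 = 0, and there is no ∂_3, so H_2 = 0.

H_2 ≅ 0.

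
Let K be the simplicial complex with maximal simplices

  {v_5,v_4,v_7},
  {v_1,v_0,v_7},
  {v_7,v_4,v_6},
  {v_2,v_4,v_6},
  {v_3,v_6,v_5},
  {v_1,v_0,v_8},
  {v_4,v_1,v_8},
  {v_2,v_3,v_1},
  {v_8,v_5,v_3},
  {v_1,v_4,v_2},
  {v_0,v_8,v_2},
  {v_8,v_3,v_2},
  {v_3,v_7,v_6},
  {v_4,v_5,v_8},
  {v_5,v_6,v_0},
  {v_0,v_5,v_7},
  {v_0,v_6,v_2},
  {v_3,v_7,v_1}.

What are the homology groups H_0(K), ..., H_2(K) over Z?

Order the vertices as v_0 < v_1 < v_2 < v_3 < v_4 < v_5 < v_6 < v_7 < v_8. Listing each simplex with vertices in this order, K has dimension 2 with simplices:

  0-simplices (9): [v_0], [v_1], [v_2], [v_3], [v_4], [v_5], [v_6], [v_7], [v_8]
  1-simplices (27): (27 of them)
  2-simplices (18): (18 of them)

so the chain groups are C_0 ≅ Z^9, C_1 ≅ Z^27, C_2 ≅ Z^18.

Boundary ∂_1: C_1 → C_0 sends each edge [p,q] (with p < q) to q − p.
The 9×27 boundary matrix has rank 8 and Smith normal form diag(1,1,1,1,1,1,1,1).

The boundary map ∂_2: C_2 → C_1 sends each 2-simplex [p,q,r] to [q,r] − [p,r] + [p,q]. For instance
  ∂[v_3,v_5,v_8] = [v_5,v_8] − [v_3,v_8] + [v_3,v_5],
  ∂[v_0,v_1,v_8] = [v_1,v_8] − [v_0,v_8] + [v_0,v_1].
The 27×18 boundary matrix has rank 18 and Smith normal form diag(1,1,1,1,1,1,1,1,1,1,1,1,1,1,1,1,1,2).

From H_k ≅ ker(∂_k) / im(∂_{k+1}) we obtain:

  H_0: rank C_0 − rank ∂_1 = 9 − 8 = 1, and the invariant factors of ∂_1 are all 1, so H_0 ≅ Z.
  H_1: rank ker ∂_1 − rank ∂_2 = (27 − 8) − 18 = 1, and ∂_2 has invariant factor 2 > 1, so H_1 ≅ Z ⊕ Z_2.
  H_2: rank ker ∂_2 − rank ∂_3 = (18 − 18) − 0 = 0, and there is no ∂_3, so H_2 ≅ 0.

As a check, the Euler characteristic is 9 − 27 + 18 = 0, which agrees with 1 − 1 + 0 = 0.
(K is a triangulation of the Klein bottle.)

H_0 ≅ Z,  H_1 ≅ Z ⊕ Z_2,  H_2 = 0.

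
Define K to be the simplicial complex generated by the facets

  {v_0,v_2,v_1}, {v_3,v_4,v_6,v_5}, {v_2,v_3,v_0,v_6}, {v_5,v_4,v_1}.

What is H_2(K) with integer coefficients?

H_2 ≅ 0.

Take the total order v_0 < v_1 < v_2 < v_3 < v_4 < v_5 < v_6 on the vertex set. Then K (dimension 3) consists of the simplices:

  0-simplices (7): [v_0], [v_1], [v_2], [v_3], [v_4], [v_5], [v_6]
  1-simplices (15): (15 of them)
  2-simplices (10): [v_0,v_1,v_2], [v_0,v_2,v_3], [v_0,v_2,v_6], [v_0,v_3,v_6], [v_1,v_4,v_5], [v_2,v_3,v_6], [v_3,v_4,v_5], [v_3,v_4,v_6], [v_3,v_5,v_6], [v_4,v_5,v_6]
  3-simplices (2): [v_0,v_2,v_3,v_6], [v_3,v_4,v_5,v_6]

giving chain groups C_0 ≅ Z^7, C_1 ≅ Z^15, C_2 ≅ Z^10, C_3 ≅ Z^2.

∂_1: C_1 → C_0 is given by ∂[p,q] = [q] − [p]. For instance
  ∂[v_0,v_3] = [v_3] − [v_0].
This gives a 7×15 integer matrix of rank 6; reducing to Smith normal form yields diagonal entries (1,1,1,1,1,1).

∂_2: C_2 → C_1 acts by ∂[p,q,r] = [q,r] − [p,r] + [p,q]. For instance
  ∂[v_0,v_1,v_2] = [v_1,v_2] − [v_0,v_2] + [v_0,v_1],
  ∂[v_0,v_3,v_6] = [v_3,v_6] − [v_0,v_6] + [v_0,v_3].
This gives a 15×10 integer matrix of rank 8; reducing to Smith normal form yields diagonal entries (1,1,1,1,1,1,1,1).

The boundary map ∂_3: C_3 → C_2 sends each 3-simplex σ to the alternating sum Σ_i (−1)^i (σ with its i-th vertex removed). For instance
  ∂[v_0,v_2,v_3,v_6] = [v_2,v_3,v_6] − [v_0,v_3,v_6] + [v_0,v_2,v_6] − [v_0,v_2,v_3],
  ∂[v_3,v_4,v_5,v_6] = [v_4,v_5,v_6] − [v_3,v_5,v_6] + [v_3,v_4,v_6] − [v_3,v_4,v_5].
This gives a 10×2 integer matrix of rank 2; reducing to Smith normal form yields diagonal entries (1,1).

From H_k ≅ ker(∂_k) / im(∂_{k+1}) we obtain:

  H_2: rank ker ∂_2 − rank ∂_3 = (10 − 8) − 2 = 0, and the invariant factors of ∂_3 are all 1, so H_2 = 0.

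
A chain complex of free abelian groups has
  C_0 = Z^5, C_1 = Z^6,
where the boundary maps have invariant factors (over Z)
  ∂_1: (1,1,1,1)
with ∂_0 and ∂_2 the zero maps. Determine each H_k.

H_0 ≅ Z,  H_1 ≅ Z^2.

H_0: b_0 = 5 − 0 − 4 = 1; torsion from ∂_1 factors > 1: none. So H_0 ≅ Z.
H_1: b_1 = 6 − 4 − 0 = 2; torsion from ∂_2 factors > 1: none. So H_1 ≅ Z^2.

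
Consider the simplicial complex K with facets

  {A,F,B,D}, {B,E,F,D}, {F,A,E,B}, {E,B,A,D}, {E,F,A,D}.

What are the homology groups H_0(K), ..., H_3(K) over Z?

H_0 = Z,  H_1 = 0,  H_2 = 0,  H_3 = Z.

Fix the vertex order A < B < D < E < F and write every simplex with vertices in increasing order. Then dim K = 3 and the simplices of K are:

  0-simplices (5): A, B, D, E, F
  1-simplices (10): AB, AD, AE, AF, BD, BE, BF, DE, DF, EF
  2-simplices (10): ABD, ABE, ABF, ADE, ADF, AEF, BDE, BDF, BEF, DEF
  3-simplices (5): ABDE, ABDF, ABEF, ADEF, BDEF

so the chain groups are C_0 ≅ Z^5, C_1 ≅ Z^10, C_2 ≅ Z^10, C_3 ≅ Z^5.

∂_1: C_1 → C_0 sends each edge [p,q] (with p < q) to q − p. For instance
  ∂DE = E − D.
The resulting 5×10 matrix has rank 4, and its Smith normal form has invariant factors (1,1,1,1).

Boundary ∂_2: C_2 → C_1 sends each 2-simplex [p,q,r] to [q,r] − [p,r] + [p,q]. For instance
  ∂DEF = EF − DF + DE,
  ∂ABF = BF − AF + AB.
This gives a 10×10 integer matrix of rank 6; reducing to Smith normal form yields diagonal entries (1,1,1,1,1,1).

The boundary map ∂_3: C_3 → C_2 sends each 3-simplex σ to the alternating sum Σ_i (−1)^i (σ with its i-th vertex removed). For instance
  ∂ADEF = DEF − AEF + ADF − ADE,
  ∂ABEF = BEF − AEF + ABF − ABE.
This gives a 10×5 integer matrix of rank 4; reducing to Smith normal form yields diagonal entries (1,1,1,1).

Reading off H_k = ker ∂_k / im ∂_{k+1}:

  H_0: rank C_0 − rank ∂_1 = 5 − 4 = 1, and the invariant factors of ∂_1 are all 1, so H_0 = Z.
  H_1: rank ker ∂_1 − rank ∂_2 = (10 − 4) − 6 = 0, and the invariant factors of ∂_2 are all 1, so H_1 = 0.
  H_2: rank ker ∂_2 − rank ∂_3 = (10 − 6) − 4 = 0, and the invariant factors of ∂_3 are all 1, so H_2 = 0.
  H_3: rank ker ∂_3 − rank ∂_4 = (5 − 4) − 0 = 1, and there is no ∂_4, so H_3 = Z.

As a check, the Euler characteristic is 5 − 10 + 10 − 5 = 0, which agrees with 1 − 0 + 0 − 1 = 0.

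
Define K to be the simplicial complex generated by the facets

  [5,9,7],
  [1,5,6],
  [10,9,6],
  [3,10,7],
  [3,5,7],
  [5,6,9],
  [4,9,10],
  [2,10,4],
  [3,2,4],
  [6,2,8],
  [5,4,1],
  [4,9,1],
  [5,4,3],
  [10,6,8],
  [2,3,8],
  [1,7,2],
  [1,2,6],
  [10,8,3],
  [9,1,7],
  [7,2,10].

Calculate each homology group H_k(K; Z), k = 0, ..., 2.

We work with the vertex ordering 1 < 2 < 3 < 4 < 5 < 6 < 7 < 8 < 9 < 10. The simplices of K, each written with vertices in increasing order, are:

  0-simplices (10): [1], [2], [3], [4], [5], [6], [7], [8], [9], [10]
  1-simplices (30): (30 of them)
  2-simplices (20): (20 of them)

giving chain groups C_0 ≅ Z^10, C_1 ≅ Z^30, C_2 ≅ Z^20.

∂_1: C_1 → C_0 is given by ∂[p,q] = [q] − [p]. For instance
  ∂[1,5] = [5] − [1].
The 10×30 boundary matrix has rank 9 and Smith normal form diag(1,1,1,1,1,1,1,1,1).

Boundary ∂_2: C_2 → C_1 maps a triangle to the signed sum of its edges. For instance
  ∂[1,2,6] = [2,6] − [1,6] + [1,2],
  ∂[2,4,10] = [4,10] − [2,10] + [2,4].
The 30×20 boundary matrix has rank 20 and Smith normal form diag(1,1,1,1,1,1,1,1,1,1,1,1,1,1,1,1,1,1,1,2).

Computing H_k = (kernel of ∂_k) / (image of ∂_{k+1}):

  H_0: rank C_0 − rank ∂_1 = 10 − 9 = 1, and the invariant factors of ∂_1 are all 1, so H_0 ≅ Z.
  H_1: rank ker ∂_1 − rank ∂_2 = (30 − 9) − 20 = 1, and ∂_2 has invariant factor 2 > 1, so H_1 ≅ Z ⊕ Z/2Z.
  H_2: rank ker ∂_2 − rank ∂_3 = (20 − 20) − 0 = 0, and there is no ∂_3, so H_2 ≅ 0.

H_0 = Z,  H_1 = Z ⊕ Z/2Z,  H_2 = 0.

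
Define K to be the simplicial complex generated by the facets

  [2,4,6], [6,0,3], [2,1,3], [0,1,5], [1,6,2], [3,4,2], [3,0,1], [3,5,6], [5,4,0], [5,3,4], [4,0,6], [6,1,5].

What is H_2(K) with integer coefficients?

Take the total order 0 < 1 < 2 < 3 < 4 < 5 < 6 on the vertex set. Then K (dimension 2) consists of the simplices:

  0-simplices (7): [0], [1], [2], [3], [4], [5], [6]
  1-simplices (18): [0,1], [0,3], [0,4], [0,5], [0,6], [1,2], [1,3], [1,5], [1,6], [2,3], [2,4], [2,6], [3,4], [3,5], [3,6], [4,5], [4,6], [5,6]
  2-simplices (12): [0,1,3], [0,1,5], [0,3,6], [0,4,5], [0,4,6], [1,2,3], [1,2,6], [1,5,6], [2,3,4], [2,4,6], [3,4,5], [3,5,6]

so the chain groups are C_0 ≅ Z^7, C_1 ≅ Z^18, C_2 ≅ Z^12.

The boundary map ∂_1: C_1 → C_0 sends each edge [p,q] (with p < q) to q − p.
The resulting 7×18 matrix has rank 6, and its Smith normal form has invariant factors (1,1,1,1,1,1).

∂_2: C_2 → C_1 maps a triangle to the signed sum of its edges. For instance
  ∂[2,3,4] = [3,4] − [2,4] + [2,3],
  ∂[1,2,6] = [2,6] − [1,6] + [1,2].
As a 18×12 matrix over Z this has rank 12, with invariant factors (1,1,1,1,1,1,1,1,1,1,1,2).

Now H_k = ker ∂_k / im ∂_{k+1}, so:

  H_2: rank ker ∂_2 − rank ∂_3 = (12 − 12) − 0 = 0, and there is no ∂_3, so H_2 = 0.

H_2 ≅ 0.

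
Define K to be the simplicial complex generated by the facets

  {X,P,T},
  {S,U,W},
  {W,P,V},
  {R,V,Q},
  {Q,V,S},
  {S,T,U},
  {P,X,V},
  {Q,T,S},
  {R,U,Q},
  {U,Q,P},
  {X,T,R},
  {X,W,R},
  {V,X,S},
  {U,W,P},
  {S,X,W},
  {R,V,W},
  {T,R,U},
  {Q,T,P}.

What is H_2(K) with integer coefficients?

H_2 ≅ 0.

K has 9 vertices, 27 edges, 18 triangles.
rank ∂_2 = 18, rank ∂_3 = 0 ⇒ b_2 = 18 − 18 − 0 = 0. So H_2 ≅ 0.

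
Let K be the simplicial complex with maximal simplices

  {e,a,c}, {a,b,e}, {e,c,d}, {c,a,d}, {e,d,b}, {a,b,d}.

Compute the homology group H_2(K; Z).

H_2 ≅ Z.

Take the total order a < b < c < d < e on the vertex set. Then K (dimension 2) consists of the simplices:

  0-simplices (5): a, b, c, d, e
  1-simplices (9): ab, ac, ad, ae, bd, be, cd, ce, de
  2-simplices (6): abd, abe, acd, ace, bde, cde

Hence C_0 ≅ Z^5, C_1 ≅ Z^9, C_2 ≅ Z^6.

Boundary ∂_1: C_1 → C_0 maps an edge to its endpoints' difference, ∂[p,q] = q − p. For instance
  ∂ab = b − a.
As a 5×9 matrix over Z this has rank 4, with invariant factors (1,1,1,1).

Boundary ∂_2: C_2 → C_1 maps a triangle to the signed sum of its edges. For instance
  ∂cde = de − ce + cd,
  ∂abd = bd − ad + ab.
The 9×6 boundary matrix has rank 5 and Smith normal form diag(1,1,1,1,1).

Reading off H_k = ker ∂_k / im ∂_{k+1}:

  H_2: rank ker ∂_2 − rank ∂_3 = (6 − 5) − 0 = 1, and there is no ∂_3, so H_2 ≅ Z.

(K is a triangulation of the 2-sphere S^2.)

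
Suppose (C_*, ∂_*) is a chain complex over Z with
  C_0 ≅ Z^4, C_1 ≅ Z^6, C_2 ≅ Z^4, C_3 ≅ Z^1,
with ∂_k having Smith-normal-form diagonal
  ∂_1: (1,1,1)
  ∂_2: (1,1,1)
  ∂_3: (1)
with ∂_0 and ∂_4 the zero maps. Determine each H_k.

H_0: b_0 = 4 − 0 − 3 = 1; torsion from ∂_1 factors > 1: none. So H_0 ≅ Z.
H_1: b_1 = 6 − 3 − 3 = 0; torsion from ∂_2 factors > 1: none. So H_1 ≅ 0.
H_2: b_2 = 4 − 3 − 1 = 0; torsion from ∂_3 factors > 1: none. So H_2 ≅ 0.
H_3: b_3 = 1 − 1 − 0 = 0; torsion from ∂_4 factors > 1: none. So H_3 ≅ 0.

H_0 ≅ Z,  H_1 = 0,  H_2 = 0,  H_3 = 0.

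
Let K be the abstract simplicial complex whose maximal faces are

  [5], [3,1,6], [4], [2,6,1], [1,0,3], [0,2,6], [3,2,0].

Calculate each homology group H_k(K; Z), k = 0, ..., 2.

Order the vertices as 0 < 1 < 2 < 3 < 4 < 5 < 6. Listing each simplex with vertices in this order, K has dimension 2 with simplices:

  0-simplices (7): [0], [1], [2], [3], [4], [5], [6]
  1-simplices (10): [0,1], [0,2], [0,3], [0,6], [1,2], [1,3], [1,6], [2,3], [2,6], [3,6]
  2-simplices (5): [0,1,3], [0,2,3], [0,2,6], [1,2,6], [1,3,6]

so the chain groups are C_0 ≅ Z^7, C_1 ≅ Z^10, C_2 ≅ Z^5.

Boundary ∂_1: C_1 → C_0 is given by ∂[p,q] = [q] − [p].
The resulting 7×10 matrix has rank 4, and its Smith normal form has invariant factors (1,1,1,1).

The boundary map ∂_2: C_2 → C_1 maps a triangle to the signed sum of its edges. For instance
  ∂[0,2,6] = [2,6] − [0,6] + [0,2],
  ∂[0,1,3] = [1,3] − [0,3] + [0,1].
The 10×5 boundary matrix has rank 5 and Smith normal form diag(1,1,1,1,1).

Now H_k = ker ∂_k / im ∂_{k+1}, so:

  H_0: rank C_0 − rank ∂_1 = 7 − 4 = 3, and the invariant factors of ∂_1 are all 1, so H_0 ≅ Z^3.
  H_1: rank ker ∂_1 − rank ∂_2 = (10 − 4) − 5 = 1, and the invariant factors of ∂_2 are all 1, so H_1 ≅ Z.
  H_2: rank ker ∂_2 − rank ∂_3 = (5 − 5) − 0 = 0, and there is no ∂_3, so H_2 ≅ 0.

As a check, the Euler characteristic is 7 − 10 + 5 = 2, which agrees with 3 − 1 + 0 = 2.

H_0 ≅ Z^3,  H_1 ≅ Z,  H_2 = 0.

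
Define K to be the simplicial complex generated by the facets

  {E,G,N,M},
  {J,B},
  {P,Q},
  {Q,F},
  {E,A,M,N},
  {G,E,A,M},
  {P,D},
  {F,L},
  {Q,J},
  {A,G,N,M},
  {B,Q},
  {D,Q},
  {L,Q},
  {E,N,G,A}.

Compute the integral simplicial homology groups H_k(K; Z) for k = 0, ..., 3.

We work with the vertex ordering A < B < D < E < F < G < J < L < M < N < P < Q. The simplices of K, each written with vertices in increasing order, are:

  0-simplices (12): A, B, D, E, F, G, J, L, M, N, P, Q
  1-simplices (19): AE, AG, AM, AN, BJ, BQ, DP, DQ, EG, EM, EN, FL, FQ, GM, GN, JQ, LQ, MN, PQ
  2-simplices (10): AEG, AEM, AEN, AGM, AGN, AMN, EGM, EGN, EMN, GMN
  3-simplices (5): AEGM, AEGN, AEMN, AGMN, EGMN

so the chain groups are C_0 ≅ Z^12, C_1 ≅ Z^19, C_2 ≅ Z^10, C_3 ≅ Z^5.

The boundary map ∂_1: C_1 → C_0 is given by ∂[p,q] = [q] − [p]. For instance
  ∂GM = M − G.
As a 12×19 matrix over Z this has rank 10, with invariant factors (1,1,1,1,1,1,1,1,1,1).

Boundary ∂_2: C_2 → C_1 maps a triangle to the signed sum of its edges. For instance
  ∂GMN = MN − GN + GM,
  ∂EGM = GM − EM + EG.
The resulting 19×10 matrix has rank 6, and its Smith normal form has invariant factors (1,1,1,1,1,1).

Boundary ∂_3: C_3 → C_2 sends each 3-simplex σ to the alternating sum Σ_i (−1)^i (σ with its i-th vertex removed). For instance
  ∂AEMN = EMN − AMN + AEN − AEM,
  ∂AEGM = EGM − AGM + AEM − AEG.
This gives a 10×5 integer matrix of rank 4; reducing to Smith normal form yields diagonal entries (1,1,1,1).

From H_k ≅ ker(∂_k) / im(∂_{k+1}) we obtain:

  H_0: rank C_0 − rank ∂_1 = 12 − 10 = 2, and the invariant factors of ∂_1 are all 1, so H_0 ≅ Z^2.
  H_1: rank ker ∂_1 − rank ∂_2 = (19 − 10) − 6 = 3, and the invariant factors of ∂_2 are all 1, so H_1 ≅ Z^3.
  H_2: rank ker ∂_2 − rank ∂_3 = (10 − 6) − 4 = 0, and the invariant factors of ∂_3 are all 1, so H_2 ≅ 0.
  H_3: rank ker ∂_3 − rank ∂_4 = (5 − 4) − 0 = 1, and there is no ∂_4, so H_3 ≅ Z.

(K is a triangulation of the disjoint union of a wedge of 3 circles and the 3-sphere S^3.)

H_0 ≅ Z^2,  H_1 ≅ Z^3,  H_2 = 0,  H_3 ≅ Z.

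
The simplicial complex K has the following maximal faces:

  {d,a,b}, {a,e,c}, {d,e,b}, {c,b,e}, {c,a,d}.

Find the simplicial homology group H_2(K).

We work with the vertex ordering a < b < c < d < e. The simplices of K, each written with vertices in increasing order, are:

  0-simplices (5): a, b, c, d, e
  1-simplices (10): ab, ac, ad, ae, bc, bd, be, cd, ce, de
  2-simplices (5): abd, acd, ace, bce, bde

so the chain groups are C_0 ≅ Z^5, C_1 ≅ Z^10, C_2 ≅ Z^5.

The boundary map ∂_1: C_1 → C_0 is given by ∂[p,q] = [q] − [p]. For instance
  ∂bd = d − b.
This gives a 5×10 integer matrix of rank 4; reducing to Smith normal form yields diagonal entries (1,1,1,1).

The boundary map ∂_2: C_2 → C_1 maps a triangle to the signed sum of its edges. For instance
  ∂acd = cd − ad + ac,
  ∂bce = ce − be + bc.
The resulting 10×5 matrix has rank 5, and its Smith normal form has invariant factors (1,1,1,1,1).

Reading off H_k = ker ∂_k / im ∂_{k+1}:

  H_2: rank ker ∂_2 − rank ∂_3 = (5 − 5) − 0 = 0, and there is no ∂_3, so H_2 ≅ 0.

(K is a triangulation of the Möbius band.)

H_2 ≅ 0.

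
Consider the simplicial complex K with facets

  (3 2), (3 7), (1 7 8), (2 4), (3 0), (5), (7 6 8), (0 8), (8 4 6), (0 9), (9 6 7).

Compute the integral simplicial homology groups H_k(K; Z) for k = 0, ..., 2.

Fix the vertex order 0 < 1 < 2 < 3 < 4 < 5 < 6 < 7 < 8 < 9 and write every simplex with vertices in increasing order. Then dim K = 2 and the simplices of K are:

  0-simplices (10): [0], [1], [2], [3], [4], [5], [6], [7], [8], [9]
  1-simplices (15): [0,3], [0,8], [0,9], [1,7], [1,8], [2,3], [2,4], [3,7], [4,6], [4,8], [6,7], [6,8], [6,9], [7,8], [7,9]
  2-simplices (4): [1,7,8], [4,6,8], [6,7,8], [6,7,9]

giving chain groups C_0 ≅ Z^10, C_1 ≅ Z^15, C_2 ≅ Z^4.

∂_1: C_1 → C_0 is given by ∂[p,q] = [q] − [p]. For instance
  ∂[0,9] = [9] − [0].
As a 10×15 matrix over Z this has rank 8, with invariant factors (1,1,1,1,1,1,1,1).

Boundary ∂_2: C_2 → C_1 maps a triangle to the signed sum of its edges. For instance
  ∂[1,7,8] = [7,8] − [1,8] + [1,7],
  ∂[6,7,9] = [7,9] − [6,9] + [6,7].
As a 15×4 matrix over Z this has rank 4, with invariant factors (1,1,1,1).

Now H_k = ker ∂_k / im ∂_{k+1}, so:

  H_0: rank C_0 − rank ∂_1 = 10 − 8 = 2, and the invariant factors of ∂_1 are all 1, so H_0 ≅ Z^2.
  H_1: rank ker ∂_1 − rank ∂_2 = (15 − 8) − 4 = 3, and the invariant factors of ∂_2 are all 1, so H_1 ≅ Z^3.
  H_2: rank ker ∂_2 − rank ∂_3 = (4 − 4) − 0 = 0, and there is no ∂_3, so H_2 ≅ 0.

As a check, the Euler characteristic is 10 − 15 + 4 = -1, which agrees with 2 − 3 + 0 = -1.

H_0 ≅ Z^2,  H_1 ≅ Z^3,  H_2 = 0.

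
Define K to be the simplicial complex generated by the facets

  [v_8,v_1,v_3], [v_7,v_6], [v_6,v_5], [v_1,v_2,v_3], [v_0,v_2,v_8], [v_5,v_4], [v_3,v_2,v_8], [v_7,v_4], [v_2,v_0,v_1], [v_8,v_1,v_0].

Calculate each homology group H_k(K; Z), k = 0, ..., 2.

Order the vertices as v_0 < v_1 < v_2 < v_3 < v_4 < v_5 < v_6 < v_7 < v_8. Listing each simplex with vertices in this order, K has dimension 2 with simplices:

  0-simplices (9): [v_0], [v_1], [v_2], [v_3], [v_4], [v_5], [v_6], [v_7], [v_8]
  1-simplices (13): [v_0,v_1], [v_0,v_2], [v_0,v_8], [v_1,v_2], [v_1,v_3], [v_1,v_8], [v_2,v_3], [v_2,v_8], [v_3,v_8], [v_4,v_5], [v_4,v_7], [v_5,v_6], [v_6,v_7]
  2-simplices (6): [v_0,v_1,v_2], [v_0,v_1,v_8], [v_0,v_2,v_8], [v_1,v_2,v_3], [v_1,v_3,v_8], [v_2,v_3,v_8]

giving chain groups C_0 ≅ Z^9, C_1 ≅ Z^13, C_2 ≅ Z^6.

Boundary ∂_1: C_1 → C_0 is given by ∂[p,q] = [q] − [p]. For instance
  ∂[v_0,v_2] = [v_2] − [v_0].
This gives a 9×13 integer matrix of rank 7; reducing to Smith normal form yields diagonal entries (1,1,1,1,1,1,1).

The boundary map ∂_2: C_2 → C_1 maps a triangle to the signed sum of its edges. For instance
  ∂[v_1,v_2,v_3] = [v_2,v_3] − [v_1,v_3] + [v_1,v_2],
  ∂[v_0,v_1,v_2] = [v_1,v_2] − [v_0,v_2] + [v_0,v_1].
As a 13×6 matrix over Z this has rank 5, with invariant factors (1,1,1,1,1).

Now H_k = ker ∂_k / im ∂_{k+1}, so:

  H_0: rank C_0 − rank ∂_1 = 9 − 7 = 2, and the invariant factors of ∂_1 are all 1, so H_0 = Z^2.
  H_1: rank ker ∂_1 − rank ∂_2 = (13 − 7) − 5 = 1, and the invariant factors of ∂_2 are all 1, so H_1 = Z.
  H_2: rank ker ∂_2 − rank ∂_3 = (6 − 5) − 0 = 1, and there is no ∂_3, so H_2 = Z.

H_0 = Z^2,  H_1 = Z,  H_2 = Z.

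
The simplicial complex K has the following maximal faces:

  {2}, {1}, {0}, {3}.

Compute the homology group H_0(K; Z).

H_0 = Z^4.

K has 4 vertices.
rank ∂_0 = 0, rank ∂_1 = 0 ⇒ b_0 = 4 − 0 − 0 = 4. So H_0 ≅ Z^4.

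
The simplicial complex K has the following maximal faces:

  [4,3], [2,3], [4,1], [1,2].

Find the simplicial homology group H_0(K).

Take the total order 1 < 2 < 3 < 4 on the vertex set. Then K (dimension 1) consists of the simplices:

  0-simplices (4): [1], [2], [3], [4]
  1-simplices (4): [1,2], [1,4], [2,3], [3,4]

Hence C_0 ≅ Z^4, C_1 ≅ Z^4.

Boundary ∂_1: C_1 → C_0 sends each edge [p,q] (with p < q) to q − p. For instance
  ∂[1,4] = [4] − [1].
The resulting 4×4 matrix has rank 3, and its Smith normal form has invariant factors (1,1,1).

Reading off H_k = ker ∂_k / im ∂_{k+1}:

  H_0: rank C_0 − rank ∂_1 = 4 − 3 = 1, and the invariant factors of ∂_1 are all 1, so H_0 = Z.

H_0 ≅ Z.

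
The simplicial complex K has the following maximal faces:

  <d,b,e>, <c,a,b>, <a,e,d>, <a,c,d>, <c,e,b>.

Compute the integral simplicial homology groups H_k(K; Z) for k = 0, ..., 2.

H_0 = Z,  H_1 = Z,  H_2 = 0.

We work with the vertex ordering a < b < c < d < e. The simplices of K, each written with vertices in increasing order, are:

  0-simplices (5): a, b, c, d, e
  1-simplices (10): ab, ac, ad, ae, bc, bd, be, cd, ce, de
  2-simplices (5): abc, acd, ade, bce, bde

so the chain groups are C_0 ≅ Z^5, C_1 ≅ Z^10, C_2 ≅ Z^5.

The boundary map ∂_1: C_1 → C_0 is given by ∂[p,q] = [q] − [p].
The 5×10 boundary matrix has rank 4 and Smith normal form diag(1,1,1,1).

Boundary ∂_2: C_2 → C_1 acts by ∂[p,q,r] = [q,r] − [p,r] + [p,q]. For instance
  ∂bde = de − be + bd,
  ∂acd = cd − ad + ac.
The 10×5 boundary matrix has rank 5 and Smith normal form diag(1,1,1,1,1).

Reading off H_k = ker ∂_k / im ∂_{k+1}:

  H_0: rank C_0 − rank ∂_1 = 5 − 4 = 1, and the invariant factors of ∂_1 are all 1, so H_0 ≅ Z.
  H_1: rank ker ∂_1 − rank ∂_2 = (10 − 4) − 5 = 1, and the invariant factors of ∂_2 are all 1, so H_1 ≅ Z.
  H_2: rank ker ∂_2 − rank ∂_3 = (5 − 5) − 0 = 0, and there is no ∂_3, so H_2 ≅ 0.

(K is a triangulation of the Möbius band.)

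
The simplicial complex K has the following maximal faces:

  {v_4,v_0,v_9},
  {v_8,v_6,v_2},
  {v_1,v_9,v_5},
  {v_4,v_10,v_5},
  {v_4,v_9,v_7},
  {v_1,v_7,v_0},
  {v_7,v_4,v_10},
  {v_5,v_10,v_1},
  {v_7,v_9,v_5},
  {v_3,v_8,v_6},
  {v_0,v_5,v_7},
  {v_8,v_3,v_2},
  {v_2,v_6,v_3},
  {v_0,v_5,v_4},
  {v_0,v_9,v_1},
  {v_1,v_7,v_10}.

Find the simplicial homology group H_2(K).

H_2 ≅ Z.

Order the vertices as v_0 < v_1 < v_2 < v_3 < v_4 < v_5 < v_6 < v_7 < v_8 < v_9 < v_10. Listing each simplex with vertices in this order, K has dimension 2 with simplices:

  0-simplices (11): [v_0], [v_1], [v_2], [v_3], [v_4], [v_5], [v_6], [v_7], [v_8], [v_9], [v_10]
  1-simplices (24): (24 of them)
  2-simplices (16): (16 of them)

so the chain groups are C_0 ≅ Z^11, C_1 ≅ Z^24, C_2 ≅ Z^16.

Boundary ∂_1: C_1 → C_0 maps an edge to its endpoints' difference, ∂[p,q] = q − p.
This gives a 11×24 integer matrix of rank 9; reducing to Smith normal form yields diagonal entries (1,1,1,1,1,1,1,1,1).

∂_2: C_2 → C_1 maps a triangle to the signed sum of its edges. For instance
  ∂[v_4,v_7,v_9] = [v_7,v_9] − [v_4,v_9] + [v_4,v_7],
  ∂[v_2,v_3,v_6] = [v_3,v_6] − [v_2,v_6] + [v_2,v_3].
The resulting 24×16 matrix has rank 15, and its Smith normal form has invariant factors (1,1,1,1,1,1,1,1,1,1,1,1,1,1,2).

From H_k ≅ ker(∂_k) / im(∂_{k+1}) we obtain:

  H_2: rank ker ∂_2 − rank ∂_3 = (16 − 15) − 0 = 1, and there is no ∂_3, so H_2 ≅ Z.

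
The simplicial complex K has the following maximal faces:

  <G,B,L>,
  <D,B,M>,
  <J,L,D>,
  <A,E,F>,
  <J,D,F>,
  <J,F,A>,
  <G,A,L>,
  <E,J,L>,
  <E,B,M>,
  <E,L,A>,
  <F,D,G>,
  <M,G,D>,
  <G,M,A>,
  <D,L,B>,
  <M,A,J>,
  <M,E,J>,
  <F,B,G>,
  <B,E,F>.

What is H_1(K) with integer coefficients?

H_1 = Z × Z/2.

Order the vertices as A < B < D < E < F < G < J < L < M. Listing each simplex with vertices in this order, K has dimension 2 with simplices:

  0-simplices (9): A, B, D, E, F, G, J, L, M
  1-simplices (27): AE, AF, AG, AJ, AL, AM, BD, BE, BF, BG, BL, BM, DF, DG, DJ, DL, DM, EF, EJ, EL, EM, FG, FJ, GL, GM, JL, JM
  2-simplices (18): AEF, AEL, AFJ, AGL, AGM, AJM, BDL, BDM, BEF, BEM, BFG, BGL, DFG, DFJ, DGM, DJL, EJL, EJM

so the chain groups are C_0 ≅ Z^9, C_1 ≅ Z^27, C_2 ≅ Z^18.

Boundary ∂_1: C_1 → C_0 sends each edge [p,q] (with p < q) to q − p.
The 9×27 boundary matrix has rank 8 and Smith normal form diag(1,1,1,1,1,1,1,1).

The boundary map ∂_2: C_2 → C_1 maps a triangle to the signed sum of its edges. For instance
  ∂DFJ = FJ − DJ + DF,
  ∂BEF = EF − BF + BE.
The 27×18 boundary matrix has rank 18 and Smith normal form diag(1,1,1,1,1,1,1,1,1,1,1,1,1,1,1,1,1,2).

Computing H_k = (kernel of ∂_k) / (image of ∂_{k+1}):

  H_1: rank ker ∂_1 − rank ∂_2 = (27 − 8) − 18 = 1, and ∂_2 has invariant factor 2 > 1, so H_1 ≅ Z × Z/2.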